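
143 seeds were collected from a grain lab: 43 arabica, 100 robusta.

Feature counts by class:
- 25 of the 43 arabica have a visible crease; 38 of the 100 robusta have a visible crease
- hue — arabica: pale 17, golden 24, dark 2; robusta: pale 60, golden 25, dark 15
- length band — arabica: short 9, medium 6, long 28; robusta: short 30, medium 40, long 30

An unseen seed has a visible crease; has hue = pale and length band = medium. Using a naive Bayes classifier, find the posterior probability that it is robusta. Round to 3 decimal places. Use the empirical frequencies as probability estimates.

arabica: (43/143) × (25/43) × (17/43) × (6/43) ≈ 0.00964422
robusta: (100/143) × (38/100) × (60/100) × (40/100) ≈ 0.0637762
P(robusta | x) = 0.0637762 / 0.07342042 ≈ 0.869

0.869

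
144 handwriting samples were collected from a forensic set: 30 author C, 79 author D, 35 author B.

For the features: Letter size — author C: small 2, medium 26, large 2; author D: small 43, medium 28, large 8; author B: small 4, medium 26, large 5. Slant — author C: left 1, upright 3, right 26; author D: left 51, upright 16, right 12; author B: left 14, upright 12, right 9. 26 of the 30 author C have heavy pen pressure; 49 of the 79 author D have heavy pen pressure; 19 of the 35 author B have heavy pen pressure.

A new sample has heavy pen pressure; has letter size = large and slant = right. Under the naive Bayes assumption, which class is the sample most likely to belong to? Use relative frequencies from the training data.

author C: (30/144) × (2/30) × (26/30) × (26/30) ≈ 0.0104321
author D: (79/144) × (8/79) × (12/79) × (49/79) ≈ 0.0052342
author B: (35/144) × (5/35) × (9/35) × (19/35) ≈ 0.00484694
Highest score → author C.

author C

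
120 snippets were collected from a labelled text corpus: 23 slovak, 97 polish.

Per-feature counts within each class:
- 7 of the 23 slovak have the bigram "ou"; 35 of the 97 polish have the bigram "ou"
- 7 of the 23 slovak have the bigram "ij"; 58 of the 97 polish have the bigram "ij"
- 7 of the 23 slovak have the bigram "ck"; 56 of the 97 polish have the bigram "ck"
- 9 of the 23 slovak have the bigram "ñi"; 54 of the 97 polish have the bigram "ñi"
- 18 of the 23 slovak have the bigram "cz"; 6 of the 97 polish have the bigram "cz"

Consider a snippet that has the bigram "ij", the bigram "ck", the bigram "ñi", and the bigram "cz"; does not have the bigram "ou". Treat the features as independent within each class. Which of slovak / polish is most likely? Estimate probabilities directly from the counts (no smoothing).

polish

slovak: (23/120) × (16/23) × (7/23) × (7/23) × (9/23) × (18/23) ≈ 0.00378215
polish: (97/120) × (62/97) × (58/97) × (56/97) × (54/97) × (6/97) ≈ 0.00614164
Highest score → polish.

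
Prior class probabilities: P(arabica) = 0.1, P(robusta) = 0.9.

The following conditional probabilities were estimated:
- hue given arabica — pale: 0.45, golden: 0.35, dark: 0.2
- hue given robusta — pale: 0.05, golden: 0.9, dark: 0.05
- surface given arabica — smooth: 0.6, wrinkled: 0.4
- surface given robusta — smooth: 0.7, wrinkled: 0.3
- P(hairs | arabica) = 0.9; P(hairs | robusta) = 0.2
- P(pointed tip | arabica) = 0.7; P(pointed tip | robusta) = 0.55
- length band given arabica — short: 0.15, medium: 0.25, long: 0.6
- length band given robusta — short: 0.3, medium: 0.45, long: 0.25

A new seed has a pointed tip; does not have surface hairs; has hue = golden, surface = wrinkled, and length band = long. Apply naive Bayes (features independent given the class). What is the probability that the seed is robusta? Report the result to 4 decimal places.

0.9785

arabica: 0.1 × 0.35 × 0.4 × (1−0.9) × 0.7 × 0.6 = 0.000588
robusta: 0.9 × 0.9 × 0.3 × (1−0.2) × 0.55 × 0.25 = 0.02673
P(robusta | x) = 0.02673 / 0.027318 ≈ 0.9785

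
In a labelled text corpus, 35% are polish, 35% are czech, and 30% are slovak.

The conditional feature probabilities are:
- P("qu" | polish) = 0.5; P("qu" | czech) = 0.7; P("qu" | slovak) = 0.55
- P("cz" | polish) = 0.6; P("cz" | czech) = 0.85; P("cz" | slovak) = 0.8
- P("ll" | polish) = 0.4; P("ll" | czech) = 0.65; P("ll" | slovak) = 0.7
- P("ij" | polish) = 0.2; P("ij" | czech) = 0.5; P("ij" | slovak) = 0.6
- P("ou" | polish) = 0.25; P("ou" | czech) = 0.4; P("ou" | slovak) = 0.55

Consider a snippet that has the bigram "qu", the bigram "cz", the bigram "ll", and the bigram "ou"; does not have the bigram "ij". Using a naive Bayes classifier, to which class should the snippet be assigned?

polish: 0.35 × 0.5 × 0.6 × 0.4 × (1−0.2) × 0.25 = 0.0084
czech: 0.35 × 0.7 × 0.85 × 0.65 × (1−0.5) × 0.4 = 0.0270725
slovak: 0.3 × 0.55 × 0.8 × 0.7 × (1−0.6) × 0.55 = 0.020328
Highest score → czech.

czech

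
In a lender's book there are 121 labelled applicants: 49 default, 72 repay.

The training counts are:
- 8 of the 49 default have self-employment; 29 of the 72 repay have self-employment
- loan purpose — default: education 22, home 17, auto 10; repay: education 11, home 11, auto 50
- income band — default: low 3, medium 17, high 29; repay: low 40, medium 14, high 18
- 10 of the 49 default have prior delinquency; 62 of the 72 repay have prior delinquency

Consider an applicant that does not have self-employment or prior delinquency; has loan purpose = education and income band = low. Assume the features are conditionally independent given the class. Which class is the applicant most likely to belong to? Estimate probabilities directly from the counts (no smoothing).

default

default: (49/121) × (41/49) × (22/49) × (3/49) × (39/49) ≈ 0.00741342
repay: (72/121) × (43/72) × (11/72) × (40/72) × (10/72) ≈ 0.00418927
Highest score → default.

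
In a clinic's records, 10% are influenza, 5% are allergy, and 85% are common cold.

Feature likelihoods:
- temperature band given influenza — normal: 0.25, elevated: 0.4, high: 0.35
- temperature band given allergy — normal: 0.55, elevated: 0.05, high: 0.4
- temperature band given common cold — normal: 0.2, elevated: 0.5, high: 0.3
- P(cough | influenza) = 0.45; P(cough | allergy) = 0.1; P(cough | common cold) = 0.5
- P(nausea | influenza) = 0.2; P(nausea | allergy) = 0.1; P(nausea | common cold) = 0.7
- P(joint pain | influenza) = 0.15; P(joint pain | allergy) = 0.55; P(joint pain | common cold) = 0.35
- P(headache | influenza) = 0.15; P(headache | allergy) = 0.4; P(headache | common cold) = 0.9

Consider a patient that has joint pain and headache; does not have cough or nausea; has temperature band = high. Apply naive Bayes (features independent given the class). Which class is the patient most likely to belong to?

common cold

influenza: 0.1 × 0.35 × (1−0.45) × (1−0.2) × 0.15 × 0.15 = 0.0003465
allergy: 0.05 × 0.4 × (1−0.1) × (1−0.1) × 0.55 × 0.4 = 0.003564
common cold: 0.85 × 0.3 × (1−0.5) × (1−0.7) × 0.35 × 0.9 = 0.01204875
Highest score → common cold.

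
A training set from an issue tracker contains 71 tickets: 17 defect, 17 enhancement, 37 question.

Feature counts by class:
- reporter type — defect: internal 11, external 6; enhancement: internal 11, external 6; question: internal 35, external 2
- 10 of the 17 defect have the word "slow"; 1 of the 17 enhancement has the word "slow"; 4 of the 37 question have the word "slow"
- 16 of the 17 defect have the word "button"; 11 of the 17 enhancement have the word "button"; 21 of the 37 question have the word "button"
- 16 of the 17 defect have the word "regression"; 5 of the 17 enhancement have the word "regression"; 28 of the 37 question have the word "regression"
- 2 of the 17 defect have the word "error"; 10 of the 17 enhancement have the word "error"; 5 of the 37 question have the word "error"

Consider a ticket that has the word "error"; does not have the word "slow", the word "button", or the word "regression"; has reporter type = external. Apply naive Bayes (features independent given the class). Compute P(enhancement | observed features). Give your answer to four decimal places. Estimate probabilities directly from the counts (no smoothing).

defect: (17/71) × (6/17) × (7/17) × (1/17) × (1/17) × (2/17) ≈ 0.0000141653
enhancement: (17/71) × (6/17) × (16/17) × (6/17) × (12/17) × (10/17) ≈ 0.011656
question: (37/71) × (2/37) × (33/37) × (16/37) × (9/37) × (5/37) ≈ 0.000357118
P(enhancement | x) = 0.011656 / 0.0120272833 ≈ 0.9691

0.9691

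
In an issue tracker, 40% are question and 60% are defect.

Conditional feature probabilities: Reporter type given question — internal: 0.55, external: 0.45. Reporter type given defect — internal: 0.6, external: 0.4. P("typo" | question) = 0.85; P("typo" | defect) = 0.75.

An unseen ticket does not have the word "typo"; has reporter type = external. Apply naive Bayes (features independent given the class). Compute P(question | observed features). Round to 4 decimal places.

0.3103

question: 0.4 × 0.45 × (1−0.85) = 0.027
defect: 0.6 × 0.4 × (1−0.75) = 0.06
P(question | x) = 0.027 / 0.087 ≈ 0.3103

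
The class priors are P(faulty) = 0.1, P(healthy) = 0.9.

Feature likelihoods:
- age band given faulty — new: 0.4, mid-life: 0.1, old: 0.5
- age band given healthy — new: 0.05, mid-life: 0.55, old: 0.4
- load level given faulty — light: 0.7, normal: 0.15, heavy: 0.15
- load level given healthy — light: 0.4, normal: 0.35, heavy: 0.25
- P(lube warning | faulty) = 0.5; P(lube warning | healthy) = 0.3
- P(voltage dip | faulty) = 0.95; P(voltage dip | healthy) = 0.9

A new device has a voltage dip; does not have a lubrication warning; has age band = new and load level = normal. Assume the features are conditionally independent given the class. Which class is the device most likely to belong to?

faulty: 0.1 × 0.4 × 0.15 × (1−0.5) × 0.95 = 0.00285
healthy: 0.9 × 0.05 × 0.35 × (1−0.3) × 0.9 = 0.0099225
Highest score → healthy.

healthy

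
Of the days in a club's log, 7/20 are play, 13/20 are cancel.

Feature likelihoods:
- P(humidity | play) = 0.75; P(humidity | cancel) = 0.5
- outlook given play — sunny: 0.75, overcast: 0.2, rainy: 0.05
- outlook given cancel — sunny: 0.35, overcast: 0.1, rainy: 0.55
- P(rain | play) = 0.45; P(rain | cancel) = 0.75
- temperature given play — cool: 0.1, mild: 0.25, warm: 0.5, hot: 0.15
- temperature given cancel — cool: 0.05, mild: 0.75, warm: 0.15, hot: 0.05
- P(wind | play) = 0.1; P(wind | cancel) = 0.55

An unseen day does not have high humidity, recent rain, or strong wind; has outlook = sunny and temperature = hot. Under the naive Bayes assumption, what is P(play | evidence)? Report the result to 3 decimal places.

0.884

play: 0.35 × (1−0.75) × 0.75 × (1−0.45) × 0.15 × (1−0.1) = 0.00487265625
cancel: 0.65 × (1−0.5) × 0.35 × (1−0.75) × 0.05 × (1−0.55) = 0.00063984375
P(play | x) = 0.00487265625 / 0.0055125 ≈ 0.884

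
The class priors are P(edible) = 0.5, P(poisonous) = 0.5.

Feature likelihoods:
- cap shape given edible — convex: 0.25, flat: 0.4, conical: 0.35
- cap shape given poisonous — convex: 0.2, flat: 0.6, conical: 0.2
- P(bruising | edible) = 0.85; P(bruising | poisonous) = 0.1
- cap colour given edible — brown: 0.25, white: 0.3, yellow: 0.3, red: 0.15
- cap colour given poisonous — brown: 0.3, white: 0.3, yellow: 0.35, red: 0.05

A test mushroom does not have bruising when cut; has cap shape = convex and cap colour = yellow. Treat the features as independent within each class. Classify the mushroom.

edible: 0.5 × 0.25 × (1−0.85) × 0.3 = 0.005625
poisonous: 0.5 × 0.2 × (1−0.1) × 0.35 = 0.0315
Highest score → poisonous.

poisonous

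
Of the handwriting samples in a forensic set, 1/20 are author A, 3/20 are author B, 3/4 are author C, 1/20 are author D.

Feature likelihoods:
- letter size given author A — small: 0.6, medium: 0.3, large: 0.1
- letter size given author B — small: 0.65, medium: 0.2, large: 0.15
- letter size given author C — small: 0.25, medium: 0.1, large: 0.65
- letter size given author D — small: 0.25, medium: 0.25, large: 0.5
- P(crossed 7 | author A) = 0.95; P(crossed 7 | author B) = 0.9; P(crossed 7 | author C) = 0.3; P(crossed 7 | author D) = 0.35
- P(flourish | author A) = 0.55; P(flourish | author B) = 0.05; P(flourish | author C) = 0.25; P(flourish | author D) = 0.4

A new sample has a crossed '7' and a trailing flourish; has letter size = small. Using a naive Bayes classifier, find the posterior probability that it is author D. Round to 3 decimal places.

0.049

author A: 0.05 × 0.6 × 0.95 × 0.55 = 0.015675
author B: 0.15 × 0.65 × 0.9 × 0.05 = 0.0043875
author C: 0.75 × 0.25 × 0.3 × 0.25 = 0.0140625
author D: 0.05 × 0.25 × 0.35 × 0.4 = 0.00175
P(author D | x) = 0.00175 / 0.035875 ≈ 0.049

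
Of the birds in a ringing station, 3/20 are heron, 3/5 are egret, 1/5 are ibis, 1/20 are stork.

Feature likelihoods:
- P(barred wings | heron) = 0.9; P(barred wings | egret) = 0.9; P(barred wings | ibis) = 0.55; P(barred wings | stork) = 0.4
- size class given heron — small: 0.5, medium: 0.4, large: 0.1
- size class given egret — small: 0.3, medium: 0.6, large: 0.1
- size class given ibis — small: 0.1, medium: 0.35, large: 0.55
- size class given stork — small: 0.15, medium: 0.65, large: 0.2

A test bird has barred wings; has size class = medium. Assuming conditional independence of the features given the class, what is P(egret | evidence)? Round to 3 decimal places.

0.754

heron: 0.15 × 0.9 × 0.4 = 0.054
egret: 0.6 × 0.9 × 0.6 = 0.324
ibis: 0.2 × 0.55 × 0.35 = 0.0385
stork: 0.05 × 0.4 × 0.65 = 0.013
P(egret | x) = 0.324 / 0.4295 ≈ 0.754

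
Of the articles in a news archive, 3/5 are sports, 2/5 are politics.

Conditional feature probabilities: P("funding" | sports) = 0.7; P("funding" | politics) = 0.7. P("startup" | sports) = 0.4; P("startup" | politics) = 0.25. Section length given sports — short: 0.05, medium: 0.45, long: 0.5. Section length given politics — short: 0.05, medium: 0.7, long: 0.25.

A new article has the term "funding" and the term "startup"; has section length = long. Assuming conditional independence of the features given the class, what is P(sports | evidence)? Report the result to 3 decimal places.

sports: 0.6 × 0.7 × 0.4 × 0.5 = 0.084
politics: 0.4 × 0.7 × 0.25 × 0.25 = 0.0175
P(sports | x) = 0.084 / 0.1015 ≈ 0.828

0.828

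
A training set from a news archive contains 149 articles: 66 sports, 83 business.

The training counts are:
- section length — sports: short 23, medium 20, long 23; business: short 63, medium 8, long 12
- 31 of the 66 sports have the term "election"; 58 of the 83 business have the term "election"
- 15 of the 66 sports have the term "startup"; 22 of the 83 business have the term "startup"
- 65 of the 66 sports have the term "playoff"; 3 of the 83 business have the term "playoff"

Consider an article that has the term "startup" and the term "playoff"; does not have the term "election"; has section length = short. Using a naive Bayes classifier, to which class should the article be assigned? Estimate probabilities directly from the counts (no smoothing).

sports

sports: (66/149) × (23/66) × (35/66) × (15/66) × (65/66) ≈ 0.0183224
business: (83/149) × (63/83) × (25/83) × (22/83) × (3/83) ≈ 0.00122012
Highest score → sports.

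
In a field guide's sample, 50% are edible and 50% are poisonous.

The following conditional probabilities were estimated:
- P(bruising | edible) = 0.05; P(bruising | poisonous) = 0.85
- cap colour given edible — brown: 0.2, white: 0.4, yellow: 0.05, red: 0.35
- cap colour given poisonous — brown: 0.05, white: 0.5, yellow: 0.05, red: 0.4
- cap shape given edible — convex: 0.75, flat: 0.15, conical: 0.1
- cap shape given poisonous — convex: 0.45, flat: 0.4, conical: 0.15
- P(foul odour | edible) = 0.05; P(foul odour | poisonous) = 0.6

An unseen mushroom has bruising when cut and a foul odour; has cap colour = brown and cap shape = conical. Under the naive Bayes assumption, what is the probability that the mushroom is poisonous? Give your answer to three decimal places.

edible: 0.5 × 0.05 × 0.2 × 0.1 × 0.05 = 0.000025
poisonous: 0.5 × 0.85 × 0.05 × 0.15 × 0.6 = 0.0019125
P(poisonous | x) = 0.0019125 / 0.0019375 ≈ 0.987

0.987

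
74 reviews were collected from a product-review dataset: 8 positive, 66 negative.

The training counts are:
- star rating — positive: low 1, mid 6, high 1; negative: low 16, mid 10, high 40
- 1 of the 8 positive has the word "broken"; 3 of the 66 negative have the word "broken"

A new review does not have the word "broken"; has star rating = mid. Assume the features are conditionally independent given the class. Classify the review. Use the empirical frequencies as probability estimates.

negative

positive: (8/74) × (6/8) × (7/8) ≈ 0.0709459
negative: (66/74) × (10/66) × (63/66) ≈ 0.128993
Highest score → negative.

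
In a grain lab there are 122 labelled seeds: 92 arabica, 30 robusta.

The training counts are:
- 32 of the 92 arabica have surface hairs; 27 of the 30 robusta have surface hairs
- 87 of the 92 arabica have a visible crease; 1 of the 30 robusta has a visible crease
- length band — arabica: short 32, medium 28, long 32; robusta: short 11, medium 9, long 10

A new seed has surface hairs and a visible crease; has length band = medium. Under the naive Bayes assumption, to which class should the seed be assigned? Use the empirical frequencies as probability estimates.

arabica

arabica: (92/122) × (32/92) × (87/92) × (28/92) ≈ 0.0754904
robusta: (30/122) × (27/30) × (1/30) × (9/30) ≈ 0.00221311
Highest score → arabica.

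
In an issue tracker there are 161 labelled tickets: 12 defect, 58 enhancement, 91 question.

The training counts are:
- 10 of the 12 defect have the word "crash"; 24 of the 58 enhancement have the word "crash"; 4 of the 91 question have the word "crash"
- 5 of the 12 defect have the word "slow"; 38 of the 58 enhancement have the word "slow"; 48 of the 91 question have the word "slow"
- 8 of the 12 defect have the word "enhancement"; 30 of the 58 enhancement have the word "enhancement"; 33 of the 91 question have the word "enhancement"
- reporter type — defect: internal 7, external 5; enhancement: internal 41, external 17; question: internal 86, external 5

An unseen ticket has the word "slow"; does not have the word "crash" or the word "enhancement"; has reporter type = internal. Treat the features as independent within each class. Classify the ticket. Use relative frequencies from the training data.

question

defect: (12/161) × (2/12) × (5/12) × (4/12) × (7/12) ≈ 0.00100644
enhancement: (58/161) × (34/58) × (38/58) × (28/58) × (41/58) ≈ 0.0472166
question: (91/161) × (87/91) × (48/91) × (58/91) × (86/91) ≈ 0.171687
Highest score → question.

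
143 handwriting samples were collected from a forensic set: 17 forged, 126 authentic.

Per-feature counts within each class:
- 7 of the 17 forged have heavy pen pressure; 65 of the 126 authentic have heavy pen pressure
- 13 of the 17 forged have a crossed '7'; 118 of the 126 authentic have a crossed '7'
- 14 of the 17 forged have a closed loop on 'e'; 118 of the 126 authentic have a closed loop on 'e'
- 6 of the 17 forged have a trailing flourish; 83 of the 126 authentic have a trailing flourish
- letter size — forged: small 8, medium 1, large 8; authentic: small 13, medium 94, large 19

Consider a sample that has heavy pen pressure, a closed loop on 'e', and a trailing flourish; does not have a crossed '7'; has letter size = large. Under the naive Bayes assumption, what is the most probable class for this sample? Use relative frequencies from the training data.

authentic

forged: (17/143) × (7/17) × (4/17) × (14/17) × (6/17) × (8/17) ≈ 0.00157542
authentic: (126/143) × (65/126) × (8/126) × (118/126) × (83/126) × (19/126) ≈ 0.00268472
Highest score → authentic.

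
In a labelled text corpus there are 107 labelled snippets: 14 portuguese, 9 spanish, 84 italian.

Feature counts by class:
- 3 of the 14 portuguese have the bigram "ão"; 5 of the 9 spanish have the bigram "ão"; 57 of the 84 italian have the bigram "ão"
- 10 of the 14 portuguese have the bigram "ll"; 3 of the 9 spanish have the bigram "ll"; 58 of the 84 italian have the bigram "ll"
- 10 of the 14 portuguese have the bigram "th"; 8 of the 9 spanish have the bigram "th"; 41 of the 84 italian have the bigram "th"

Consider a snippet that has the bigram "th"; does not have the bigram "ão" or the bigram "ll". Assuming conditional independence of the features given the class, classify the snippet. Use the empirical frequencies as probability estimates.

italian

portuguese: (14/107) × (11/14) × (4/14) × (10/14) ≈ 0.0209804
spanish: (9/107) × (4/9) × (6/9) × (8/9) ≈ 0.022153
italian: (84/107) × (27/84) × (26/84) × (41/84) ≈ 0.0381223
Highest score → italian.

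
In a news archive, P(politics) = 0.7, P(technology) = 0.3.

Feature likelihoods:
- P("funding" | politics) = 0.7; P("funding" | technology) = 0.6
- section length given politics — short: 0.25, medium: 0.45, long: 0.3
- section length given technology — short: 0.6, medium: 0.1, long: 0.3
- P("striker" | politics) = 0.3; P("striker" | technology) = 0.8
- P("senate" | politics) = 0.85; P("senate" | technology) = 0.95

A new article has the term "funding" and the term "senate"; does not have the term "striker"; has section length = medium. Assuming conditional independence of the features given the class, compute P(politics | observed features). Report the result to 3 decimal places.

0.975

politics: 0.7 × 0.7 × 0.45 × (1−0.3) × 0.85 = 0.1311975
technology: 0.3 × 0.6 × 0.1 × (1−0.8) × 0.95 = 0.00342
P(politics | x) = 0.1311975 / 0.1346175 ≈ 0.975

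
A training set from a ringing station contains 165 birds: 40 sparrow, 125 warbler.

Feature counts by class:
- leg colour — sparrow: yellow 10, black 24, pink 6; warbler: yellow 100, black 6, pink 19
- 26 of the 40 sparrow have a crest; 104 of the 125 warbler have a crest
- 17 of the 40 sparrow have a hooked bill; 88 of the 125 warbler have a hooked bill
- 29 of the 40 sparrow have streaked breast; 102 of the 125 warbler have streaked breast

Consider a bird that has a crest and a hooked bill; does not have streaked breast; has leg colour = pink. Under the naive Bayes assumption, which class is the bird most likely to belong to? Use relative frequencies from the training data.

sparrow: (40/165) × (6/40) × (26/40) × (17/40) × (11/40) = 0.0027625
warbler: (125/165) × (19/125) × (104/125) × (88/125) × (23/125) ≈ 0.0124103
Highest score → warbler.

warbler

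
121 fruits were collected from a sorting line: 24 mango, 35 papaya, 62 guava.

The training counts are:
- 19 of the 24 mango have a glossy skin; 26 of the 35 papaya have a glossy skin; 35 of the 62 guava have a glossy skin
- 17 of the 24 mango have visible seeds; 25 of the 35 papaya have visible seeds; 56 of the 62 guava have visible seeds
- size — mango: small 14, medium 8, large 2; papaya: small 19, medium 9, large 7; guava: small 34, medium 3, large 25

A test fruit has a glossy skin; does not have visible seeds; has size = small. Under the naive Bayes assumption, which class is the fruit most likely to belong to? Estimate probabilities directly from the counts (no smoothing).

papaya

mango: (24/121) × (19/24) × (7/24) × (14/24) ≈ 0.026716
papaya: (35/121) × (26/35) × (10/35) × (19/35) ≈ 0.0333277
guava: (62/121) × (35/62) × (6/62) × (34/62) ≈ 0.0153507
Highest score → papaya.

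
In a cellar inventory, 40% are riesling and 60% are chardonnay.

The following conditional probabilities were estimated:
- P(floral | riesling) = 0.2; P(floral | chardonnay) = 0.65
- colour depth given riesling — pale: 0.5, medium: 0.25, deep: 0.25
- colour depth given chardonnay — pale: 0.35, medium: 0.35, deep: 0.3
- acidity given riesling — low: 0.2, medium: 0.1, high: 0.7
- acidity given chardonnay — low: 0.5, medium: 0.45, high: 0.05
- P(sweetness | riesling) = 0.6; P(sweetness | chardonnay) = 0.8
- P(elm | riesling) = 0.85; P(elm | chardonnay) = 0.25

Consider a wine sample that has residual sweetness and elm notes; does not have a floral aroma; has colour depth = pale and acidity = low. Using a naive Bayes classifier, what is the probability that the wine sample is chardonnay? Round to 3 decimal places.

0.311

riesling: 0.4 × (1−0.2) × 0.5 × 0.2 × 0.6 × 0.85 = 0.01632
chardonnay: 0.6 × (1−0.65) × 0.35 × 0.5 × 0.8 × 0.25 = 0.00735
P(chardonnay | x) = 0.00735 / 0.02367 ≈ 0.311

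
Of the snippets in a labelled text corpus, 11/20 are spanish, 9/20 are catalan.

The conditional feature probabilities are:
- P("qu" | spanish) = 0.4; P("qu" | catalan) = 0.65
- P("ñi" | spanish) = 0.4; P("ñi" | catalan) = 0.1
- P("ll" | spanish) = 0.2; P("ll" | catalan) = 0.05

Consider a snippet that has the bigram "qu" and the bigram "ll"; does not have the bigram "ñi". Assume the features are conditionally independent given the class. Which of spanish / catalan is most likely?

spanish

spanish: 0.55 × 0.4 × (1−0.4) × 0.2 = 0.0264
catalan: 0.45 × 0.65 × (1−0.1) × 0.05 = 0.0131625
Highest score → spanish.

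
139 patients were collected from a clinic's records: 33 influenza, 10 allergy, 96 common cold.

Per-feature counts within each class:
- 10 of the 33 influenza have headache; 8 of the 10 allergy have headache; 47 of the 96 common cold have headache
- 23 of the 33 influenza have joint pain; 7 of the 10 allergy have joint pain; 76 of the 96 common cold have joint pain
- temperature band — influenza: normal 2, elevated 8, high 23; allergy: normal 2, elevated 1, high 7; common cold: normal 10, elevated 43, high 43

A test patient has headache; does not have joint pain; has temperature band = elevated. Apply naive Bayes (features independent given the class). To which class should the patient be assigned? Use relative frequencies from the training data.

common cold

influenza: (33/139) × (10/33) × (10/33) × (8/33) ≈ 0.00528503
allergy: (10/139) × (8/10) × (3/10) × (1/10) ≈ 0.00172662
common cold: (96/139) × (47/96) × (20/96) × (43/96) ≈ 0.0315529
Highest score → common cold.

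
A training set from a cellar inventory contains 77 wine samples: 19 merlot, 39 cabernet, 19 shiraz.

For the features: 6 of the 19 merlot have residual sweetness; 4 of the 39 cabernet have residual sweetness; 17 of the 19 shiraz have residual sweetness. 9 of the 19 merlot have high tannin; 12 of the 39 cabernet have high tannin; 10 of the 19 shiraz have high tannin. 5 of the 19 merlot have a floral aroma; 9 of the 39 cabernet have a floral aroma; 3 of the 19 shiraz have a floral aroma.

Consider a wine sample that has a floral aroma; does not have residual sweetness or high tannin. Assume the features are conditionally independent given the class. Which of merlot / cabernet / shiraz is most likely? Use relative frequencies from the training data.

cabernet

merlot: (19/77) × (13/19) × (10/19) × (5/19) ≈ 0.0233838
cabernet: (39/77) × (35/39) × (27/39) × (9/39) ≈ 0.0726197
shiraz: (19/77) × (2/19) × (9/19) × (3/19) ≈ 0.00194266
Highest score → cabernet.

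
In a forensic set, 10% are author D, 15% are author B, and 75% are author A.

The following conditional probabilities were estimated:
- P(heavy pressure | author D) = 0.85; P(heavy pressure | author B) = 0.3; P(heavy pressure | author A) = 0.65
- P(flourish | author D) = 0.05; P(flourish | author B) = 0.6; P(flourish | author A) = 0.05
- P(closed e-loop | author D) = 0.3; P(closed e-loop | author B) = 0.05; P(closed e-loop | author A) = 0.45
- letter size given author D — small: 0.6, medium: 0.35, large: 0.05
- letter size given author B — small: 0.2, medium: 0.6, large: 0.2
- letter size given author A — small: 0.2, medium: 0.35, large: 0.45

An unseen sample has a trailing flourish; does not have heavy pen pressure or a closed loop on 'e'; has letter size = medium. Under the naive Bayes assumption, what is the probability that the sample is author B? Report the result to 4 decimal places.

0.9298

author D: 0.1 × (1−0.85) × 0.05 × (1−0.3) × 0.35 = 0.00018375
author B: 0.15 × (1−0.3) × 0.6 × (1−0.05) × 0.6 = 0.03591
author A: 0.75 × (1−0.65) × 0.05 × (1−0.45) × 0.35 = 0.0025265625
P(author B | x) = 0.03591 / 0.0386203125 ≈ 0.9298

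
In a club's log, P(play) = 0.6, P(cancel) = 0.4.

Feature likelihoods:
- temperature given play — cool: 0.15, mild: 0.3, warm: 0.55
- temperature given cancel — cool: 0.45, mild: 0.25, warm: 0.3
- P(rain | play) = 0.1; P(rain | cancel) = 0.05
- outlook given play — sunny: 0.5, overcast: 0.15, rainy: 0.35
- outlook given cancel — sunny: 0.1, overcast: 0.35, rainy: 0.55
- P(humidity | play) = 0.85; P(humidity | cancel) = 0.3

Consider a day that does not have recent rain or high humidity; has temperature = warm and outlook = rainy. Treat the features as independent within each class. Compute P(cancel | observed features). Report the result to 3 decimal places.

0.738

play: 0.6 × 0.55 × (1−0.1) × 0.35 × (1−0.85) = 0.0155925
cancel: 0.4 × 0.3 × (1−0.05) × 0.55 × (1−0.3) = 0.04389
P(cancel | x) = 0.04389 / 0.0594825 ≈ 0.738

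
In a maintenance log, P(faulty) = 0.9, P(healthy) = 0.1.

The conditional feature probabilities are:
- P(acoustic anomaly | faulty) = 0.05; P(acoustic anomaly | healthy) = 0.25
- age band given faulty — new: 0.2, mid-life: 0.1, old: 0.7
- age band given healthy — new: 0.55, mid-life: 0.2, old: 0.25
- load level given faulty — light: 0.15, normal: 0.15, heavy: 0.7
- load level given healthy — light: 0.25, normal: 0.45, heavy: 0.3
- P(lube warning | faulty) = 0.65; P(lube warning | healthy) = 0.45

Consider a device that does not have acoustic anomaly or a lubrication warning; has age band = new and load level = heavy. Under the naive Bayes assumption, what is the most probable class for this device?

faulty: 0.9 × (1−0.05) × 0.2 × 0.7 × (1−0.65) = 0.041895
healthy: 0.1 × (1−0.25) × 0.55 × 0.3 × (1−0.45) = 0.00680625
Highest score → faulty.

faulty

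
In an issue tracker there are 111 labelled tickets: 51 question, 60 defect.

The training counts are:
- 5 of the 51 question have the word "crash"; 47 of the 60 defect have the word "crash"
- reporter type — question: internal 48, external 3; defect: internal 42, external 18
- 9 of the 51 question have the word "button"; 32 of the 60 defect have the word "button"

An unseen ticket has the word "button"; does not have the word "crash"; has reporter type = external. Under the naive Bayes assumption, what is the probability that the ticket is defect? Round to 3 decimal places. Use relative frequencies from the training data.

0.813

question: (51/111) × (46/51) × (3/51) × (9/51) ≈ 0.00430188
defect: (60/111) × (13/60) × (18/60) × (32/60) ≈ 0.0187387
P(defect | x) = 0.0187387 / 0.02304058 ≈ 0.813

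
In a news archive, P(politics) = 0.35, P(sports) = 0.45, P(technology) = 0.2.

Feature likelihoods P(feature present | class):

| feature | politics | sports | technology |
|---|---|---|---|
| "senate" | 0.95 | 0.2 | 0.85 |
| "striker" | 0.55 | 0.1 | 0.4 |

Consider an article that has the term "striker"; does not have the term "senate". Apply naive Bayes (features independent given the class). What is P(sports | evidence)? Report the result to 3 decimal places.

0.625

politics: 0.35 × (1−0.95) × 0.55 = 0.009625
sports: 0.45 × (1−0.2) × 0.1 = 0.036
technology: 0.2 × (1−0.85) × 0.4 = 0.012
P(sports | x) = 0.036 / 0.057625 ≈ 0.625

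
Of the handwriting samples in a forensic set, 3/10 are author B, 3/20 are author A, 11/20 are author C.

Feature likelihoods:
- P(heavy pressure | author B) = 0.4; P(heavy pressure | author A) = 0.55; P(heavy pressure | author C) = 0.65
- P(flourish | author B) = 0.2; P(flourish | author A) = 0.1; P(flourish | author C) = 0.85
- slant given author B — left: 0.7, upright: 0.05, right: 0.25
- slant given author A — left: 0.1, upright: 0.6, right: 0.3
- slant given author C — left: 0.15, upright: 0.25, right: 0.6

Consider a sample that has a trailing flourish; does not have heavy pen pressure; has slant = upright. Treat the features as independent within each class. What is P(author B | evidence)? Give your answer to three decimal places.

author B: 0.3 × (1−0.4) × 0.2 × 0.05 = 0.0018
author A: 0.15 × (1−0.55) × 0.1 × 0.6 = 0.00405
author C: 0.55 × (1−0.65) × 0.85 × 0.25 = 0.04090625
P(author B | x) = 0.0018 / 0.04675625 ≈ 0.038

0.038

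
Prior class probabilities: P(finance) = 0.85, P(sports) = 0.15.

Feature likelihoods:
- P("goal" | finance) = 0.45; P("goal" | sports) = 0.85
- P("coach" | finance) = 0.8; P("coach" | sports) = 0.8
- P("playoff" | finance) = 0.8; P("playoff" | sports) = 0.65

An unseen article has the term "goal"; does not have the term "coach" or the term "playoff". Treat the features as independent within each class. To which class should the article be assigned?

finance: 0.85 × 0.45 × (1−0.8) × (1−0.8) = 0.0153
sports: 0.15 × 0.85 × (1−0.8) × (1−0.65) = 0.008925
Highest score → finance.

finance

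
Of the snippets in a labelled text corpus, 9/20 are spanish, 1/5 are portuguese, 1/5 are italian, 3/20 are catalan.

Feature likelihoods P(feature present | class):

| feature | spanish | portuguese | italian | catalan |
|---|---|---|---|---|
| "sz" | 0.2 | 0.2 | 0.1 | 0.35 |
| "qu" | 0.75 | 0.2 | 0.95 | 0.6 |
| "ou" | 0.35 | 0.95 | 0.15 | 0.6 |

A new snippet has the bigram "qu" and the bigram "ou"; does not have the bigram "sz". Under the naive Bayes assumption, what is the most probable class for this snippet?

spanish: 0.45 × (1−0.2) × 0.75 × 0.35 = 0.0945
portuguese: 0.2 × (1−0.2) × 0.2 × 0.95 = 0.0304
italian: 0.2 × (1−0.1) × 0.95 × 0.15 = 0.02565
catalan: 0.15 × (1−0.35) × 0.6 × 0.6 = 0.0351
Highest score → spanish.

spanish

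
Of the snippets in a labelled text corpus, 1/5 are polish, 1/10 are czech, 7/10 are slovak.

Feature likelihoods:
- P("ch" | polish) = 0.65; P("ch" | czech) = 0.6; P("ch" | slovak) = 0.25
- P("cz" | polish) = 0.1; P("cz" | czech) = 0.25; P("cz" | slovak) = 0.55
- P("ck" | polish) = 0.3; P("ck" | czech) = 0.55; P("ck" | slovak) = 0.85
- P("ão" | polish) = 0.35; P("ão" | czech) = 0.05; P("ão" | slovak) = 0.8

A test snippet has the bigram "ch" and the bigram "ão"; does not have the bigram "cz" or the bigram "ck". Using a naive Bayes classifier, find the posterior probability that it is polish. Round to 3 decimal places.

0.733

polish: 0.2 × 0.65 × (1−0.1) × (1−0.3) × 0.35 = 0.028665
czech: 0.1 × 0.6 × (1−0.25) × (1−0.55) × 0.05 = 0.0010125
slovak: 0.7 × 0.25 × (1−0.55) × (1−0.85) × 0.8 = 0.00945
P(polish | x) = 0.028665 / 0.0391275 ≈ 0.733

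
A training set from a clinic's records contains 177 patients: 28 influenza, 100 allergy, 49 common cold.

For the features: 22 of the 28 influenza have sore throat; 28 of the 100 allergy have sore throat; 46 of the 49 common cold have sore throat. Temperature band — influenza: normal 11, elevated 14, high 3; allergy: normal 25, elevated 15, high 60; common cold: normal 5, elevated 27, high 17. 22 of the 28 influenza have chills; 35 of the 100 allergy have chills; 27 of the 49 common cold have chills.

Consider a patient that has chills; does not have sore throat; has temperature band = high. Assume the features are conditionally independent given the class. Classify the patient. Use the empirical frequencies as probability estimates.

influenza: (28/177) × (6/28) × (3/28) × (22/28) ≈ 0.00285368
allergy: (100/177) × (72/100) × (60/100) × (35/100) ≈ 0.0854237
common cold: (49/177) × (3/49) × (17/49) × (27/49) ≈ 0.00324018
Highest score → allergy.

allergy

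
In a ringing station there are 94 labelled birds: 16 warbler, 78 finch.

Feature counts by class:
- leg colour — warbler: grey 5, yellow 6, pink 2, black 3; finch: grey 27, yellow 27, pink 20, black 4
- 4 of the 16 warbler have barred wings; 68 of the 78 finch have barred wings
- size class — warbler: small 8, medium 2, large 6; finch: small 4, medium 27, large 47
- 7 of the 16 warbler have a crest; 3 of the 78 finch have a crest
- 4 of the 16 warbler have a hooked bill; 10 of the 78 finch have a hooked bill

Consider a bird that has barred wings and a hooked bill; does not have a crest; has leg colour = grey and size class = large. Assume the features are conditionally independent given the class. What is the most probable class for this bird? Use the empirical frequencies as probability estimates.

finch

warbler: (16/94) × (5/16) × (4/16) × (6/16) × (9/16) × (4/16) ≈ 0.000701255
finch: (78/94) × (27/78) × (68/78) × (47/78) × (75/78) × (10/78) ≈ 0.0186005
Highest score → finch.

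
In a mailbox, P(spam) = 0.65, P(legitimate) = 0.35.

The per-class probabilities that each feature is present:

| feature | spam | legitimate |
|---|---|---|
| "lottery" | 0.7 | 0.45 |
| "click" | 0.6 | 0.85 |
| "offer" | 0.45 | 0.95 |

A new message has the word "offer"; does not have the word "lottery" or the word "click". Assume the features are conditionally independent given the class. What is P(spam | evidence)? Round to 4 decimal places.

spam: 0.65 × (1−0.7) × (1−0.6) × 0.45 = 0.0351
legitimate: 0.35 × (1−0.45) × (1−0.85) × 0.95 = 0.02743125
P(spam | x) = 0.0351 / 0.06253125 ≈ 0.5613

0.5613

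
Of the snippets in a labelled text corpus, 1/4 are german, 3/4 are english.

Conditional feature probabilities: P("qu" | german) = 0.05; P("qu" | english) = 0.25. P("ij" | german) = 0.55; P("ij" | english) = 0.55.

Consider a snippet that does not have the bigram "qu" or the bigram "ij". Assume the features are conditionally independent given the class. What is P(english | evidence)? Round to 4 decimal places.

german: 0.25 × (1−0.05) × (1−0.55) = 0.106875
english: 0.75 × (1−0.25) × (1−0.55) = 0.253125
P(english | x) = 0.253125 / 0.36 ≈ 0.7031

0.7031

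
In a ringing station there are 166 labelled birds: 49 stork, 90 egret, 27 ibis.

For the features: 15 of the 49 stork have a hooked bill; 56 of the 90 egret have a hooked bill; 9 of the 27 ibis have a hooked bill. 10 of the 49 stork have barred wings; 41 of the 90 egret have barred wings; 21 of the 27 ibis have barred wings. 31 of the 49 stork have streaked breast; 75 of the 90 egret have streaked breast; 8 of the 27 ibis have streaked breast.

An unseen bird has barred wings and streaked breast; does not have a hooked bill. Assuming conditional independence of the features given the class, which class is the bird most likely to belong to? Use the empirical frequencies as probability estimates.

egret

stork: (49/166) × (34/49) × (10/49) × (31/49) ≈ 0.0264448
egret: (90/166) × (34/90) × (41/90) × (75/90) ≈ 0.0777555
ibis: (27/166) × (18/27) × (21/27) × (8/27) ≈ 0.0249888
Highest score → egret.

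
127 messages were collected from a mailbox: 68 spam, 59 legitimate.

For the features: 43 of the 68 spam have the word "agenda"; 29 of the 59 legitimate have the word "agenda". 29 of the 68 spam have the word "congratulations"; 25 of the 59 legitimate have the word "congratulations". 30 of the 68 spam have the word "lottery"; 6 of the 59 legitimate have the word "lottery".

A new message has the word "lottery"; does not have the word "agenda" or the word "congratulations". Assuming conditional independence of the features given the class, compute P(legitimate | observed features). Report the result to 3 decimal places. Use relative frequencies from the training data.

0.217

spam: (68/127) × (25/68) × (39/68) × (30/68) ≈ 0.0498086
legitimate: (59/127) × (30/59) × (34/59) × (6/59) ≈ 0.0138434
P(legitimate | x) = 0.0138434 / 0.063652 ≈ 0.217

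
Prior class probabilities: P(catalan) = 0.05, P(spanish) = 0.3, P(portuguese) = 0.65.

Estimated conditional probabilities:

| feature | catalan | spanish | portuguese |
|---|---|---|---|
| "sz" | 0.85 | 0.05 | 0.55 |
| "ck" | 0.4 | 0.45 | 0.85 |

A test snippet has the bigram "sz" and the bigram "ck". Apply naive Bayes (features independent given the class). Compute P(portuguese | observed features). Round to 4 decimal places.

catalan: 0.05 × 0.85 × 0.4 = 0.017
spanish: 0.3 × 0.05 × 0.45 = 0.00675
portuguese: 0.65 × 0.55 × 0.85 = 0.303875
P(portuguese | x) = 0.303875 / 0.327625 ≈ 0.9275

0.9275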